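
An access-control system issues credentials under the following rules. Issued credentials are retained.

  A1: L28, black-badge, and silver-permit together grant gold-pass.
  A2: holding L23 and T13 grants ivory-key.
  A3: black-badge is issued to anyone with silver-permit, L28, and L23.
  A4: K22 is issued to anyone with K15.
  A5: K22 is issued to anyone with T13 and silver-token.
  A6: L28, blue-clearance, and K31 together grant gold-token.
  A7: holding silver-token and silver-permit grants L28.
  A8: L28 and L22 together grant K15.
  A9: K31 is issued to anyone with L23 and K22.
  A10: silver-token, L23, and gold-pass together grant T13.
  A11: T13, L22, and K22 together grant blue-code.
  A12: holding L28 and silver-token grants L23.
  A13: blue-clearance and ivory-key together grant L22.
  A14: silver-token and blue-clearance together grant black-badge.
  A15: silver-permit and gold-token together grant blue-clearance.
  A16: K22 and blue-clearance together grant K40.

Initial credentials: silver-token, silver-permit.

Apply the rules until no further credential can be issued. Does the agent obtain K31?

Yes

Holding silver-token and silver-permit grants L28 (A7).
Holding L28 and silver-token grants L23 (A12).
Holding silver-permit, L28, and L23 grants black-badge (A3).
Holding L28, black-badge, and silver-permit grants gold-pass (A1).
Holding silver-token, L23, and gold-pass grants T13 (A10).
Holding T13 and silver-token grants K22 (A5).
Holding L23 and K22 grants K31 (A9).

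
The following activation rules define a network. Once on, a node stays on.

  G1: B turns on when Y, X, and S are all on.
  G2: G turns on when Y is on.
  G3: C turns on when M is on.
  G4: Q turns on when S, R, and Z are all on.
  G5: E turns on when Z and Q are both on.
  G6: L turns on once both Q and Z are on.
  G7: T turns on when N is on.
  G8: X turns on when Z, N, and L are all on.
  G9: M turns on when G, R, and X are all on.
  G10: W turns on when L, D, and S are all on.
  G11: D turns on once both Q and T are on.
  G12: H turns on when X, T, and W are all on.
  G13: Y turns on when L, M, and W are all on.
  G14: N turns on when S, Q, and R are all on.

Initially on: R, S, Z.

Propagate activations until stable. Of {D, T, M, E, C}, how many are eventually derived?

3

S, R, and Z are on, so Q turns on (G4).
G5: Z and Q on → E on.
G14: S, Q, and R on → N on.
N is on, so T turns on (G7).
Q and T are on, so D turns on (G11).
D: reached.
T: reached.
M would need G, R, and X (G9), but G never turns on.
E: reached.
C would need M (G3), but M never turns on.
Reached: D, T, and E — 3 of the 5.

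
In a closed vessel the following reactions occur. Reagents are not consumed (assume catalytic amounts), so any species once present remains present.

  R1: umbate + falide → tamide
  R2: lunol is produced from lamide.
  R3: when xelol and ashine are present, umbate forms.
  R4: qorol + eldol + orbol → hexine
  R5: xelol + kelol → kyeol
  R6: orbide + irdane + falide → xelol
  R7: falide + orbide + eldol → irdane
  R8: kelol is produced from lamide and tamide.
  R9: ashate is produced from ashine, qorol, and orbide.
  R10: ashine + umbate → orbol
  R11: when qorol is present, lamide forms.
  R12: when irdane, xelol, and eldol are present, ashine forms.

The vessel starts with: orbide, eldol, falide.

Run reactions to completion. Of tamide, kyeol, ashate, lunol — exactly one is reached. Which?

tamide

falide, orbide, and eldol present → irdane forms (R7).
orbide, irdane, and falide present → xelol forms (R6).
irdane, xelol, and eldol present → ashine forms (R12).
xelol and ashine present → umbate forms (R3).
umbate and falide present → tamide forms (R1).
kyeol would need xelol and kelol (R5), but kelol never forms. lunol would need lamide (R2), but lamide never forms. ashate would need ashine, qorol, and orbide (R9), but qorol never forms.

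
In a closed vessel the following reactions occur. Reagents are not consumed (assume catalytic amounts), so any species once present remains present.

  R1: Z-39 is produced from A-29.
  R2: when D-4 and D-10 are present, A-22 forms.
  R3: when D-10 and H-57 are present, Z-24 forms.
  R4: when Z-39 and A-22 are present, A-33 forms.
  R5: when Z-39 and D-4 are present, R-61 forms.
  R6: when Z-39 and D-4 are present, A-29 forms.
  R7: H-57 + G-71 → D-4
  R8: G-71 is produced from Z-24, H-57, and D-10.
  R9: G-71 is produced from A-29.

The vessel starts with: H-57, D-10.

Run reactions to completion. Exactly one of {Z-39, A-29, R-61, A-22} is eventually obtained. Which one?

D-10 and H-57 present → Z-24 forms (R3).
Z-24, H-57, and D-10 present → G-71 forms (R8).
H-57 and G-71 present → D-4 forms (R7).
D-4 and D-10 present → A-22 forms (R2).
A-29 would need Z-39 and D-4 (R6), but Z-39 never forms. R-61 would need Z-39 and D-4 (R5), but Z-39 never forms. Z-39 would need A-29 (R1), but A-29 never forms.

A-22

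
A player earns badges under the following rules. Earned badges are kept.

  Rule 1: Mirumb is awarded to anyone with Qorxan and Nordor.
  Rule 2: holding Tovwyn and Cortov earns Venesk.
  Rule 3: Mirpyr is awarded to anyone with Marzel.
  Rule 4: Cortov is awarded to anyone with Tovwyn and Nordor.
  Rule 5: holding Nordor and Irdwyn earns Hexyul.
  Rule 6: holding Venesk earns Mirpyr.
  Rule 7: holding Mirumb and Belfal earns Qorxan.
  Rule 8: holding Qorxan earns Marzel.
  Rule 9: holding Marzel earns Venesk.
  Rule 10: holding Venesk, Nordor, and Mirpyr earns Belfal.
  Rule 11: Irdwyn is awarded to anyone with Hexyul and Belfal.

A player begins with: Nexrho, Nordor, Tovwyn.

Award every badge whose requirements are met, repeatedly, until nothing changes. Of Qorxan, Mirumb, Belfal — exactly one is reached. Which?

Belfal

With Tovwyn and Nordor, Cortov is earned (Rule 4).
With Tovwyn and Cortov, Venesk is earned (Rule 2).
With Venesk, Mirpyr is earned (Rule 6).
With Venesk, Nordor, and Mirpyr, Belfal is earned (Rule 10).
Qorxan would need Mirumb and Belfal (Rule 7), but Mirumb is never earned. Mirumb would need Qorxan and Nordor (Rule 1), but Qorxan is never earned.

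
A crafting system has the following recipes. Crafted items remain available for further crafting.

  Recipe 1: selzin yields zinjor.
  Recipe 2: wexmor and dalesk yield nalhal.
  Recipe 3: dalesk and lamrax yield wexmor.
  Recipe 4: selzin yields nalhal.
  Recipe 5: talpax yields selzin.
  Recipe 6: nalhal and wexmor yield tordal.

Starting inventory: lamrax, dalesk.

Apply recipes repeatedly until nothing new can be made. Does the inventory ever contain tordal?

Yes

dalesk and lamrax → wexmor (Recipe 3).
Using Recipe 2, wexmor and dalesk make nalhal.
nalhal and wexmor → tordal (Recipe 6).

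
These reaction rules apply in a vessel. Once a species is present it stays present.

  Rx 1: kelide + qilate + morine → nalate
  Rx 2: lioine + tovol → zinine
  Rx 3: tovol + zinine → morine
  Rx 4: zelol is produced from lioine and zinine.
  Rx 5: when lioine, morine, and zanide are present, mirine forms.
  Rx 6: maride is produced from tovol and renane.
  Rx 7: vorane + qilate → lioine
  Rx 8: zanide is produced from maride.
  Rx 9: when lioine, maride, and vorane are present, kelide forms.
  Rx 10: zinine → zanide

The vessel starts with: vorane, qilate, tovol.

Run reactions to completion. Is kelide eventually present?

kelide would need lioine, maride, and vorane (Rx 9), but maride never forms.

No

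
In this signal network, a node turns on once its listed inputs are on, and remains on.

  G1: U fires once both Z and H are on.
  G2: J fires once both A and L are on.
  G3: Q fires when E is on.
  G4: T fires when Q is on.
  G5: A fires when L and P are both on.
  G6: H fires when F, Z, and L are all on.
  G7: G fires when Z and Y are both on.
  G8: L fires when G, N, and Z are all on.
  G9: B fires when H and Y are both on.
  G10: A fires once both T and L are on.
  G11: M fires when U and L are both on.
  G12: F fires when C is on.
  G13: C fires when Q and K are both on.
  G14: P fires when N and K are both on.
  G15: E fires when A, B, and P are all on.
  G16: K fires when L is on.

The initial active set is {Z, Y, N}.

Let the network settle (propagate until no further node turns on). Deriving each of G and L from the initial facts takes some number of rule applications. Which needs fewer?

G

G: G7: Z and Y on → G on. [1 rule application]
L: Z and Y are on, so G fires (G7). G, N, and Z are on, so L fires (G8). [2 rule applications]
G needs fewer.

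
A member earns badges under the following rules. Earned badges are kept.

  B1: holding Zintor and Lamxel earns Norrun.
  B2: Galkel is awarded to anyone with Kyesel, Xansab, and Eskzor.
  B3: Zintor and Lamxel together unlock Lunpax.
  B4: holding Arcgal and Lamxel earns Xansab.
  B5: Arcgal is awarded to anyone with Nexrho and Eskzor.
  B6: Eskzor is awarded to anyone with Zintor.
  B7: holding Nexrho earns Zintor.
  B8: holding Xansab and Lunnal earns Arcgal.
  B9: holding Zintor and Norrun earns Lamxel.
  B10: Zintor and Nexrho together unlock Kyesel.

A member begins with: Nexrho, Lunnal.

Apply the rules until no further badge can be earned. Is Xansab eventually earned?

Xansab would need Arcgal and Lamxel (B4), but Lamxel is never earned.

No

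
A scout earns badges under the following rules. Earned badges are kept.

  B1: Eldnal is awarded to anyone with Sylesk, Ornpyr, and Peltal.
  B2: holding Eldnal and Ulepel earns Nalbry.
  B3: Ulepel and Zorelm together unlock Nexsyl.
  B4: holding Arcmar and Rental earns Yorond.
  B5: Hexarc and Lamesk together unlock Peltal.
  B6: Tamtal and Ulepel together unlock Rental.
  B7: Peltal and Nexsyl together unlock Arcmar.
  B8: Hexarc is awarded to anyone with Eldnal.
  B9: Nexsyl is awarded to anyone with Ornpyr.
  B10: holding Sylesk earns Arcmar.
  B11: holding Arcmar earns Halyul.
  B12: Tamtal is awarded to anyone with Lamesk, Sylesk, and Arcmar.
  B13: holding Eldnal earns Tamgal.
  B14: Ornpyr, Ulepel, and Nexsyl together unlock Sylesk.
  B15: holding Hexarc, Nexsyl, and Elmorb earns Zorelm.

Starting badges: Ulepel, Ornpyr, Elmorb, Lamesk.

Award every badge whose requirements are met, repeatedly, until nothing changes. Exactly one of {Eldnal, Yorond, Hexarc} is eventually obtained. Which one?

Yorond

With Ornpyr, Nexsyl is earned (B9).
With Ornpyr, Ulepel, and Nexsyl, Sylesk is earned (B14).
With Sylesk, Arcmar is earned (B10).
With Lamesk, Sylesk, and Arcmar, Tamtal is earned (B12).
With Tamtal and Ulepel, Rental is earned (B6).
With Arcmar and Rental, Yorond is earned (B4).
Eldnal would need Sylesk, Ornpyr, and Peltal (B1), but Peltal is never earned. Hexarc would need Eldnal (B8), but Eldnal is never earned.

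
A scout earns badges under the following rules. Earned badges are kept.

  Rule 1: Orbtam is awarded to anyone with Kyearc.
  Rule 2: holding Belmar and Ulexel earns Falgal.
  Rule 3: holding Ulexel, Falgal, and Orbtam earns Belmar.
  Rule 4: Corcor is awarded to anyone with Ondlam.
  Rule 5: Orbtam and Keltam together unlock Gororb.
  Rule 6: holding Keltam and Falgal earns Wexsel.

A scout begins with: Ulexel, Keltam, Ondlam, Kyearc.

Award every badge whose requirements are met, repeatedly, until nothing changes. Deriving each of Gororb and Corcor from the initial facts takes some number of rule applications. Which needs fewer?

Corcor: With Ondlam, Corcor is earned (Rule 4). [1 rule application]
Gororb: With Kyearc, Orbtam is earned (Rule 1). With Orbtam and Keltam, Gororb is earned (Rule 5). [2 rule applications]
Corcor needs fewer.

Corcor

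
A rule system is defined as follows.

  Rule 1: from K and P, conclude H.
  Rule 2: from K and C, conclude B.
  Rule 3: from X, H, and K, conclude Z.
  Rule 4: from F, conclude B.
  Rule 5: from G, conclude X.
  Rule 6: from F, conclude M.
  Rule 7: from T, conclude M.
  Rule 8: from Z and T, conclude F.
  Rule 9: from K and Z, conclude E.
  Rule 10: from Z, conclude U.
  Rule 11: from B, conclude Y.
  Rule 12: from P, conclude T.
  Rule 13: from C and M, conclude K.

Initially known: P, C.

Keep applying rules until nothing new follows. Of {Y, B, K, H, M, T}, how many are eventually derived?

From P, Rule 12 gives T.
T holds, so M follows (Rule 7).
C and M hold, so K follows (Rule 13).
From K and P, Rule 1 gives H.
K and C hold, so B follows (Rule 2).
From B, Rule 11 gives Y.
Y: reached.
B: reached.
K: reached.
H: reached.
M: reached.
T: reached.
All 6 are reached.

6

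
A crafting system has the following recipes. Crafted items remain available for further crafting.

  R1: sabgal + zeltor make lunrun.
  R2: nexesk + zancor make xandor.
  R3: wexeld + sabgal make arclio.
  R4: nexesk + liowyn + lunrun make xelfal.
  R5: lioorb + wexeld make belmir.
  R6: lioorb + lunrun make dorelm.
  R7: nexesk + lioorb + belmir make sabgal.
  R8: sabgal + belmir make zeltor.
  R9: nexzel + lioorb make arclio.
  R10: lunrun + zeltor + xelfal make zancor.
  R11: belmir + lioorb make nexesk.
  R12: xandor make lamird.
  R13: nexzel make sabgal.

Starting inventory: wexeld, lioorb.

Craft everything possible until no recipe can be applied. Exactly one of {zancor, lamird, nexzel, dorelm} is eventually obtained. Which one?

Using R5, lioorb and wexeld make belmir.
Using R11, belmir and lioorb make nexesk.
nexesk + lioorb + belmir → sabgal (R7).
sabgal + belmir → zeltor (R8).
Using R1, sabgal and zeltor make lunrun.
Using R6, lioorb and lunrun make dorelm.
No rule produces nexzel, and it is not given. lamird would need xandor (R12), but xandor is never obtained. zancor would need lunrun, zeltor, and xelfal (R10), but xelfal is never obtained.

dorelm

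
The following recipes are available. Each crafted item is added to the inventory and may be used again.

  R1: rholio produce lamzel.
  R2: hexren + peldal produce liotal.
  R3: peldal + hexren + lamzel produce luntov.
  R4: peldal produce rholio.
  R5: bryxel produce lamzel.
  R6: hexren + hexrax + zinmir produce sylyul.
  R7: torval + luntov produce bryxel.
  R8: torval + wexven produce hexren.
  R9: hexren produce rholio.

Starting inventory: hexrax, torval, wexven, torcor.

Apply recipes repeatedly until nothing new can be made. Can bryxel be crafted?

No

bryxel would need torval and luntov (R7), but luntov is never obtained.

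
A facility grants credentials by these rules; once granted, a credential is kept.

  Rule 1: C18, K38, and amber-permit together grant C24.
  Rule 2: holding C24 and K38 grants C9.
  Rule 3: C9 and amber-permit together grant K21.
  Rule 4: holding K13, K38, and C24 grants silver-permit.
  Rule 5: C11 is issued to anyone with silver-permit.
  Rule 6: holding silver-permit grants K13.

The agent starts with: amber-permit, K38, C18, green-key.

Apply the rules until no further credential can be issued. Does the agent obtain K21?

Yes

Holding C18, K38, and amber-permit grants C24 (Rule 1).
Holding C24 and K38 grants C9 (Rule 2).
Holding C9 and amber-permit grants K21 (Rule 3).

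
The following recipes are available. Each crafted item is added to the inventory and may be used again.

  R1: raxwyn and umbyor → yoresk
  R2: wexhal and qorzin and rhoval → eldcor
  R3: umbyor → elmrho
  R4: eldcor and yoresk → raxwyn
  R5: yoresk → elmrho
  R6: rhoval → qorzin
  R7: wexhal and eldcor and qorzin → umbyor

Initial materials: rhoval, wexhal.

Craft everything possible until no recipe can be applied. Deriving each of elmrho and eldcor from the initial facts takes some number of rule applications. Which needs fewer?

eldcor: rhoval → qorzin (R6). wexhal and qorzin and rhoval → eldcor (R2). [2 rule applications]
elmrho: Using R6, rhoval makes qorzin. wexhal and qorzin and rhoval → eldcor (R2). wexhal and eldcor and qorzin → umbyor (R7). Using R3, umbyor makes elmrho. [4 rule applications]
eldcor needs fewer.

eldcor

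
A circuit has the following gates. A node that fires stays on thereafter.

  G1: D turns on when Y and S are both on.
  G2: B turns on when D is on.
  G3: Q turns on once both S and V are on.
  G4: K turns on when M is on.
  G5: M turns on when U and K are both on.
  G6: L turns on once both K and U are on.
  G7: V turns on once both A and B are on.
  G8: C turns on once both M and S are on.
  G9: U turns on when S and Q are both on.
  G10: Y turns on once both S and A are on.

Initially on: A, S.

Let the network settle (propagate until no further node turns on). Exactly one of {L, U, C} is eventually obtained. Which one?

U

G10: S and A on → Y on.
Y and S are on, so D turns on (G1).
G2: D on → B on.
A and B are on, so V turns on (G7).
G3: S and V on → Q on.
G9: S and Q on → U on.
C would need M and S (G8), but M never turns on. L would need K and U (G6), but K never turns on.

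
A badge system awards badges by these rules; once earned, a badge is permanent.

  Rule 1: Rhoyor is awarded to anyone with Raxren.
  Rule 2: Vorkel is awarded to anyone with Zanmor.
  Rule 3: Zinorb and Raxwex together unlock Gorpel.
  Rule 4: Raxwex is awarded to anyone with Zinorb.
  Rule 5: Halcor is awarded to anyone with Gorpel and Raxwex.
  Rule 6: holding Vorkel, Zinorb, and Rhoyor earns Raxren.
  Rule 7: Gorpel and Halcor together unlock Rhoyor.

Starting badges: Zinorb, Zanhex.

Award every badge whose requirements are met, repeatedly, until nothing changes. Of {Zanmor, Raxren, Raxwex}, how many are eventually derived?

With Zinorb, Raxwex is earned (Rule 4).
No rule produces Zanmor, and it is not given.
Raxren would need Vorkel, Zinorb, and Rhoyor (Rule 6), but Vorkel is never earned.
Raxwex: reached.
Reached: Raxwex — 1 of the 3.

1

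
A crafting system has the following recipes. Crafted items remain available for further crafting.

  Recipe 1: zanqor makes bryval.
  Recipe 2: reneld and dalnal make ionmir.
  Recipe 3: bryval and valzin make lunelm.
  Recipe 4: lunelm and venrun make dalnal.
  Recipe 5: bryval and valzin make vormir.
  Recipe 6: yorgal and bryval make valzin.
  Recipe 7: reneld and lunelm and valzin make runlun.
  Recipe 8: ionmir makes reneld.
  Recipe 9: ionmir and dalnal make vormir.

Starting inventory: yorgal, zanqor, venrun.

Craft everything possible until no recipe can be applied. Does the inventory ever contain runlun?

runlun would need reneld, lunelm, and valzin (Recipe 7), but reneld is never obtained.

No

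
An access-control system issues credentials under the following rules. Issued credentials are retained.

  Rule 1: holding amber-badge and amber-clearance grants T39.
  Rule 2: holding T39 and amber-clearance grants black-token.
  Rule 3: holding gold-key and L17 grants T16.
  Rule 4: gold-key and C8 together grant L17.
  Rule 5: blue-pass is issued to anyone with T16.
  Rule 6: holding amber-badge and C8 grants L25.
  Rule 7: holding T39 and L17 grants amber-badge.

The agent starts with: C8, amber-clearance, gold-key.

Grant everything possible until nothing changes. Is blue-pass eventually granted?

Holding gold-key and C8 grants L17 (Rule 4).
Holding gold-key and L17 grants T16 (Rule 3).
Holding T16 grants blue-pass (Rule 5).

Yes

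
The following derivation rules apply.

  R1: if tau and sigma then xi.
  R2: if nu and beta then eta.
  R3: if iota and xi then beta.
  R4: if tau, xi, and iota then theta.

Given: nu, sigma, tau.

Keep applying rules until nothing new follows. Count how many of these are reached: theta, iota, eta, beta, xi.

tau and sigma hold, so xi follows (R1).
theta would need tau, xi, and iota (R4), but iota is never established.
No rule produces iota, and it is not given.
eta would need nu and beta (R2), but beta is never established.
beta would need iota and xi (R3), but iota is never established.
xi: reached.
Reached: xi — 1 of the 5.

1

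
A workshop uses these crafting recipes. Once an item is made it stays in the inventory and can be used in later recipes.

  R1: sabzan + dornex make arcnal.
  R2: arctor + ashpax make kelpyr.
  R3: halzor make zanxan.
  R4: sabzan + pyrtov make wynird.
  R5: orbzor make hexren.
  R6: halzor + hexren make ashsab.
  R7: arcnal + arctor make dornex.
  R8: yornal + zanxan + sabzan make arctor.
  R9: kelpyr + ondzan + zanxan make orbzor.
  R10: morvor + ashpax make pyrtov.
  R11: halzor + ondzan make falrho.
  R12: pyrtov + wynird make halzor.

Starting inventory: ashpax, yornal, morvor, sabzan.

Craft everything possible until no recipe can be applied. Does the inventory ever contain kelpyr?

morvor + ashpax → pyrtov (R10).
sabzan + pyrtov → wynird (R4).
Using R12, pyrtov and wynird make halzor.
Using R3, halzor makes zanxan.
yornal + zanxan + sabzan → arctor (R8).
arctor + ashpax → kelpyr (R2).

Yes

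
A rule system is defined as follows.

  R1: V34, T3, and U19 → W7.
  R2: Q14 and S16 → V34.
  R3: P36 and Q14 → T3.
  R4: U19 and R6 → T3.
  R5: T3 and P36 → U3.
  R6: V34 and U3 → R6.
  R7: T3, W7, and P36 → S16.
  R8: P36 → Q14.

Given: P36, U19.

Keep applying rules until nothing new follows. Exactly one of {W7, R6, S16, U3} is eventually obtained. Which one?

From P36, R8 gives Q14.
From P36 and Q14, R3 gives T3.
From T3 and P36, R5 gives U3.
R6 would need V34 and U3 (R6), but V34 is never established. S16 would need T3, W7, and P36 (R7), but W7 is never established. W7 would need V34, T3, and U19 (R1), but V34 is never established.

U3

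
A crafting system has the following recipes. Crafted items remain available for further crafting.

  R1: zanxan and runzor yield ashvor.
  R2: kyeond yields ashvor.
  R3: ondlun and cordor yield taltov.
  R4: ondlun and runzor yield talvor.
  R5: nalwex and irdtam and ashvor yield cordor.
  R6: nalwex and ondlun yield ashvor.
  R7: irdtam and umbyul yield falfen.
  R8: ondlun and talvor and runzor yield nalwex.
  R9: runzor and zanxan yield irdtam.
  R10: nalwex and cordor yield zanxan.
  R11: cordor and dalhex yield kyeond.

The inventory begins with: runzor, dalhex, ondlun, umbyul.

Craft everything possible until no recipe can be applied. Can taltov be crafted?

taltov would need ondlun and cordor (R3), but cordor is never obtained.

No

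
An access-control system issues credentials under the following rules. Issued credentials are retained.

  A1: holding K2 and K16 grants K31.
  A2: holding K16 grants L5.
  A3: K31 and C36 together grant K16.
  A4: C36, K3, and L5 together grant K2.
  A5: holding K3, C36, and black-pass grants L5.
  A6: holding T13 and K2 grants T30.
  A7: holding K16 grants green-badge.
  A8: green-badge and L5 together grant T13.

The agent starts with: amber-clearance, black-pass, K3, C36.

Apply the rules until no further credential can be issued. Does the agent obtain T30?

T30 would need T13 and K2 (A6), but T13 is never granted.

No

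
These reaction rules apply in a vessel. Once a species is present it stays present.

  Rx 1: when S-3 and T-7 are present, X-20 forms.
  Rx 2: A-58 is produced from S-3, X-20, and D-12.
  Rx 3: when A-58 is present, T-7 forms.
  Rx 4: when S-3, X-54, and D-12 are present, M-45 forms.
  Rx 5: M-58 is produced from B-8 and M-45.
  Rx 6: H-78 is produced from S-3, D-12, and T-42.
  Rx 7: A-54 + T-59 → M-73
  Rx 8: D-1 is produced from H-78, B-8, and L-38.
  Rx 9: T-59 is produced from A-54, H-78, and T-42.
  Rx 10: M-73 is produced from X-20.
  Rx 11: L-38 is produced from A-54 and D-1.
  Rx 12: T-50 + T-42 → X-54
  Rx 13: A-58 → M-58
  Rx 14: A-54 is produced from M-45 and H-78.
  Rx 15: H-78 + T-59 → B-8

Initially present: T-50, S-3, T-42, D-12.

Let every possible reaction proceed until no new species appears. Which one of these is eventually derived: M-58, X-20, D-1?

S-3, D-12, and T-42 present → H-78 forms (Rx 6).
T-50 and T-42 present → X-54 forms (Rx 12).
S-3, X-54, and D-12 present → M-45 forms (Rx 4).
M-45 and H-78 present → A-54 forms (Rx 14).
A-54, H-78, and T-42 present → T-59 forms (Rx 9).
H-78 and T-59 present → B-8 forms (Rx 15).
B-8 and M-45 present → M-58 forms (Rx 5).
D-1 would need H-78, B-8, and L-38 (Rx 8), but L-38 never forms. X-20 would need S-3 and T-7 (Rx 1), but T-7 never forms.

M-58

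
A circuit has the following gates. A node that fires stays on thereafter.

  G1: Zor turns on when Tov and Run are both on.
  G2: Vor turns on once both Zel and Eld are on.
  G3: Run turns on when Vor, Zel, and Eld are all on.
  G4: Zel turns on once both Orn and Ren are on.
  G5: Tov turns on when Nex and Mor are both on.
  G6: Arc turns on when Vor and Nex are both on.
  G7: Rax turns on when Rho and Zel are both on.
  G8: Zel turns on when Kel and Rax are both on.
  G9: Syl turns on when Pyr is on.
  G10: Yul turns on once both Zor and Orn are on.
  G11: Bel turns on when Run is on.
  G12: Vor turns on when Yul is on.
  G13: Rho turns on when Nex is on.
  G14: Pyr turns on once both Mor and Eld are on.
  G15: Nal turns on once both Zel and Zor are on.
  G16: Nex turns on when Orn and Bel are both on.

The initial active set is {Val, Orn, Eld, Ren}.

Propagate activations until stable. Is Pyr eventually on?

Pyr would need Mor and Eld (G14), but Mor never turns on.

No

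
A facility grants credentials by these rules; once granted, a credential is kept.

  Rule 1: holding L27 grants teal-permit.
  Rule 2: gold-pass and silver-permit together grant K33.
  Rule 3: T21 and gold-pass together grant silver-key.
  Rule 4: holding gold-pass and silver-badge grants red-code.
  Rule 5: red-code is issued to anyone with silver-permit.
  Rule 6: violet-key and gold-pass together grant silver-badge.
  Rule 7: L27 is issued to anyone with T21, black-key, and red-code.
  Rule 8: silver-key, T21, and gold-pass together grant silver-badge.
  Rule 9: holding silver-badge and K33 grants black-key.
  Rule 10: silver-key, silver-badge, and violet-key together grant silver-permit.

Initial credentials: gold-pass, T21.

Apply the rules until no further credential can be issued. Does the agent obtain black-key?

No

black-key would need silver-badge and K33 (Rule 9), but K33 is never granted.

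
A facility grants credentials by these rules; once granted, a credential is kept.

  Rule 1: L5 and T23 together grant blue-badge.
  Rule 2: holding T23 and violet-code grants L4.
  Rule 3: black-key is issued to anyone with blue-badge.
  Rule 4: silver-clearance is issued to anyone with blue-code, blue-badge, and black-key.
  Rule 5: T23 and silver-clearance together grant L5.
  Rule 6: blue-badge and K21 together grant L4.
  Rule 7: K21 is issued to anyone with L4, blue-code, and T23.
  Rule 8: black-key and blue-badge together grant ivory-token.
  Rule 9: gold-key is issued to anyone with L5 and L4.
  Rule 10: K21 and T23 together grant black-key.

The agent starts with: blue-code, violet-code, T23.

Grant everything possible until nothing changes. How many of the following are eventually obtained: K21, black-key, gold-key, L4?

Holding T23 and violet-code grants L4 (Rule 2).
Holding L4, blue-code, and T23 grants K21 (Rule 7).
Holding K21 and T23 grants black-key (Rule 10).
K21: reached.
black-key: reached.
gold-key would need L5 and L4 (Rule 9), but L5 is never granted.
L4: reached.
Reached: K21, black-key, and L4 — 3 of the 4.

3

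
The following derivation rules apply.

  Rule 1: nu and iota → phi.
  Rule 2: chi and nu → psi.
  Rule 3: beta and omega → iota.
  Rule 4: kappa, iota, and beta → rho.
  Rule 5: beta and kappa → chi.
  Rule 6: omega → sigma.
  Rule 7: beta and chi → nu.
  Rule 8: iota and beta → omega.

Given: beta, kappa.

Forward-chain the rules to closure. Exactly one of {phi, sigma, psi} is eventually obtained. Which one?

psi

From beta and kappa, Rule 5 gives chi.
beta and chi hold, so nu follows (Rule 7).
chi and nu hold, so psi follows (Rule 2).
phi would need nu and iota (Rule 1), but iota is never established. sigma would need omega (Rule 6), but omega is never established.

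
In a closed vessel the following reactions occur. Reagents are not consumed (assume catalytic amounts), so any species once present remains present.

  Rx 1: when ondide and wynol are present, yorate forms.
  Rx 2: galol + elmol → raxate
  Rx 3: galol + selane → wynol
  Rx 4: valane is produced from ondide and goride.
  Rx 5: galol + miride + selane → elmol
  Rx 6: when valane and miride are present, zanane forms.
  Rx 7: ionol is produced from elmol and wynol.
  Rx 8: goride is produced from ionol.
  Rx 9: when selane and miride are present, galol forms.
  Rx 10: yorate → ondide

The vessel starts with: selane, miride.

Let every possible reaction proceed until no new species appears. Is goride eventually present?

selane and miride present → galol forms (Rx 9).
galol, miride, and selane present → elmol forms (Rx 5).
galol and selane present → wynol forms (Rx 3).
elmol and wynol present → ionol forms (Rx 7).
ionol present → goride forms (Rx 8).

Yes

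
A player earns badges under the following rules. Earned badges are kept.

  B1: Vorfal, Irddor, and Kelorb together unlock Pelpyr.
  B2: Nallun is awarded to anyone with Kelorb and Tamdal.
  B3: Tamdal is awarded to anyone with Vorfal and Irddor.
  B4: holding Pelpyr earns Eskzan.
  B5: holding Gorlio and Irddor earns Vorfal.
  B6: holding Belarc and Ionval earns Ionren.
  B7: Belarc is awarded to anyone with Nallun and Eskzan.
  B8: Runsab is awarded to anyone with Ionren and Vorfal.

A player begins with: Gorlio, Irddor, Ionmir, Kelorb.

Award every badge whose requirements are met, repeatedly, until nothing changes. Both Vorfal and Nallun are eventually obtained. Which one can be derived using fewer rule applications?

Vorfal: With Gorlio and Irddor, Vorfal is earned (B5). [1 rule application]
Nallun: With Gorlio and Irddor, Vorfal is earned (B5). With Vorfal and Irddor, Tamdal is earned (B3). With Kelorb and Tamdal, Nallun is earned (B2). [3 rule applications]
Vorfal needs fewer.

Vorfal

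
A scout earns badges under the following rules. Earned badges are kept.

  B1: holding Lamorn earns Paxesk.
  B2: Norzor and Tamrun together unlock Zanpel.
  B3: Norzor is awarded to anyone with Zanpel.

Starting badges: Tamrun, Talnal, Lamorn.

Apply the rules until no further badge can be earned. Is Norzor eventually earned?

Norzor would need Zanpel (B3), but Zanpel is never earned.

No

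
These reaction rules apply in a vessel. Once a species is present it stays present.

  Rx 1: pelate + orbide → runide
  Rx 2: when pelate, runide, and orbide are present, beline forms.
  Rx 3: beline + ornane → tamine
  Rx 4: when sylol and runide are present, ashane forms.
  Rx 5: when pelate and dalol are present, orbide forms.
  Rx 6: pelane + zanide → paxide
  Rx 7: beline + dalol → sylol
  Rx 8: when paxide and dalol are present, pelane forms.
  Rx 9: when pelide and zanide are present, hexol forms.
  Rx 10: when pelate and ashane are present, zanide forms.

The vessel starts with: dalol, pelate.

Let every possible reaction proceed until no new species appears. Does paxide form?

No

paxide would need pelane and zanide (Rx 6), but pelane never forms.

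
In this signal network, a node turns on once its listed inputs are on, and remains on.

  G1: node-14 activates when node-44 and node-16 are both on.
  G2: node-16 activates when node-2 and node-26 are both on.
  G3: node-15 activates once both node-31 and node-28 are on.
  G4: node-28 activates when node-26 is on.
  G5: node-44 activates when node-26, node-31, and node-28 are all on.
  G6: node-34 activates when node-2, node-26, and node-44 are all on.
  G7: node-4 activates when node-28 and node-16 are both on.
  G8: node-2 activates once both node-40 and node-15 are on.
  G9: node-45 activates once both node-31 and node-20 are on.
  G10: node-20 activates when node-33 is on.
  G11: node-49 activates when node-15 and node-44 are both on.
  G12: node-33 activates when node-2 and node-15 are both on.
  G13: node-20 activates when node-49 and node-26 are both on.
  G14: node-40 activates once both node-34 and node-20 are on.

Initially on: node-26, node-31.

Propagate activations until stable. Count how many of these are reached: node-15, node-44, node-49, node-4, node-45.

4

G4: node-26 on → node-28 on.
node-26, node-31, and node-28 are on, so node-44 activates (G5).
G3: node-31 and node-28 on → node-15 on.
node-15 and node-44 are on, so node-49 activates (G11).
G13: node-49 and node-26 on → node-20 on.
node-31 and node-20 are on, so node-45 activates (G9).
node-15: reached.
node-44: reached.
node-49: reached.
node-4 would need node-28 and node-16 (G7), but node-16 never turns on.
node-45: reached.
Reached: node-15, node-44, node-49, and node-45 — 4 of the 5.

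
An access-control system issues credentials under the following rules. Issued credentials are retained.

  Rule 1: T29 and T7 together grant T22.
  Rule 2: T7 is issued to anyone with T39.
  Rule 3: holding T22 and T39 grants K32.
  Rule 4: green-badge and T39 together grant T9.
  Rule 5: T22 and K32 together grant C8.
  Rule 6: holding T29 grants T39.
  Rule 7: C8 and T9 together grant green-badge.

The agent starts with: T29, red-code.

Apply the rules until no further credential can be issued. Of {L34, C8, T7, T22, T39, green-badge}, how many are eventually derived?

4

Holding T29 grants T39 (Rule 6).
Holding T39 grants T7 (Rule 2).
Holding T29 and T7 grants T22 (Rule 1).
Holding T22 and T39 grants K32 (Rule 3).
Holding T22 and K32 grants C8 (Rule 5).
No rule produces L34, and it is not given.
C8: reached.
T7: reached.
T22: reached.
T39: reached.
green-badge would need C8 and T9 (Rule 7), but T9 is never granted.
Reached: C8, T7, T22, and T39 — 4 of the 6.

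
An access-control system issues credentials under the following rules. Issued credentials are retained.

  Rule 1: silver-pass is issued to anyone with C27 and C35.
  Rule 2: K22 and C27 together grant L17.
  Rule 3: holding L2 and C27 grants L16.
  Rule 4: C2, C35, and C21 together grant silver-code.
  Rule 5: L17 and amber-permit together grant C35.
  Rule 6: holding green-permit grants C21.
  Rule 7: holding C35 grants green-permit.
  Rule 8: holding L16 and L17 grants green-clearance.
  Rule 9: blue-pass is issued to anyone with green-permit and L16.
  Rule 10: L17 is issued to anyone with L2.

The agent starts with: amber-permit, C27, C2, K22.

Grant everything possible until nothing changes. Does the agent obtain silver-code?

Yes

Holding K22 and C27 grants L17 (Rule 2).
Holding L17 and amber-permit grants C35 (Rule 5).
Holding C35 grants green-permit (Rule 7).
Holding green-permit grants C21 (Rule 6).
Holding C2, C35, and C21 grants silver-code (Rule 4).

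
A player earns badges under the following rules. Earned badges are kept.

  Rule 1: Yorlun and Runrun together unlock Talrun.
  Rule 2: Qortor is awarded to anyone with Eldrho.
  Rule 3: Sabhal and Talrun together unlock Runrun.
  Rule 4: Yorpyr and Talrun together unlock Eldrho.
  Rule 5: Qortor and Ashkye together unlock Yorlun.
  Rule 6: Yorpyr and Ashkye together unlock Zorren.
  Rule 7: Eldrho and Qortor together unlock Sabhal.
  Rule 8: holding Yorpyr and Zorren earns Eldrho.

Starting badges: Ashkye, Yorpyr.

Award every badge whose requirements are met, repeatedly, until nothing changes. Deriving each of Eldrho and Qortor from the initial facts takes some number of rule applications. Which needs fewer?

Eldrho: With Yorpyr and Ashkye, Zorren is earned (Rule 6). With Yorpyr and Zorren, Eldrho is earned (Rule 8). [2 rule applications]
Qortor: With Yorpyr and Ashkye, Zorren is earned (Rule 6). With Yorpyr and Zorren, Eldrho is earned (Rule 8). With Eldrho, Qortor is earned (Rule 2). [3 rule applications]
Eldrho needs fewer.

Eldrho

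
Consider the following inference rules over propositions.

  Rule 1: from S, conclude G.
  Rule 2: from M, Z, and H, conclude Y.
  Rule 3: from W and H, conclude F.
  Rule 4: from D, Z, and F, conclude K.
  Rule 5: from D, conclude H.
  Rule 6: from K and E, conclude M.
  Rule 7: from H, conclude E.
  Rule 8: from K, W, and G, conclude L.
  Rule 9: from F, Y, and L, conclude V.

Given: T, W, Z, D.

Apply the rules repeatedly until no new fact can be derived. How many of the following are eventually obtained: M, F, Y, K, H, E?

6

D holds, so H follows (Rule 5).
From H, Rule 7 gives E.
W and H hold, so F follows (Rule 3).
From D, Z, and F, Rule 4 gives K.
K and E hold, so M follows (Rule 6).
M, Z, and H hold, so Y follows (Rule 2).
M: reached.
F: reached.
Y: reached.
K: reached.
H: reached.
E: reached.
All 6 are reached.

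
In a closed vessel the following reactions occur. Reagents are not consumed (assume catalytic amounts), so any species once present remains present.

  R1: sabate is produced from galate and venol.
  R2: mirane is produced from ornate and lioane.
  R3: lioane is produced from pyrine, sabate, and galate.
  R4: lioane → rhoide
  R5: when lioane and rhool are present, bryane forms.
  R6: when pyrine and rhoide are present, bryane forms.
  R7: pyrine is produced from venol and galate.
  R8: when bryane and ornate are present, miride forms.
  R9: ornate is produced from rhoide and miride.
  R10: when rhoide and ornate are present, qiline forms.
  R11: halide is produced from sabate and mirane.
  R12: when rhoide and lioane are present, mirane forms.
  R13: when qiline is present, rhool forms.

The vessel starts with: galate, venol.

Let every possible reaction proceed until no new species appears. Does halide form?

Yes

venol and galate present → pyrine forms (R7).
galate and venol present → sabate forms (R1).
pyrine, sabate, and galate present → lioane forms (R3).
lioane present → rhoide forms (R4).
rhoide and lioane present → mirane forms (R12).
sabate and mirane present → halide forms (R11).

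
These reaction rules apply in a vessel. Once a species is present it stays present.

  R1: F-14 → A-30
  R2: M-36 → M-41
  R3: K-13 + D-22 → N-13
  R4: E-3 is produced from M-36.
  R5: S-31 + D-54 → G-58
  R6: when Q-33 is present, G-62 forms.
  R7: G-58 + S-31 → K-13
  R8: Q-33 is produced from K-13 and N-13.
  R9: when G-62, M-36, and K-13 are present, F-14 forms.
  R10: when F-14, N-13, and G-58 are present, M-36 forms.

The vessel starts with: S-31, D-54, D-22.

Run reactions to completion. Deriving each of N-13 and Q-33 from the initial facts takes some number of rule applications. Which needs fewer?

N-13: S-31 and D-54 present → G-58 forms (R5). G-58 and S-31 present → K-13 forms (R7). K-13 and D-22 present → N-13 forms (R3). [3 rule applications]
Q-33: S-31 and D-54 present → G-58 forms (R5). G-58 and S-31 present → K-13 forms (R7). K-13 and D-22 present → N-13 forms (R3). K-13 and N-13 present → Q-33 forms (R8). [4 rule applications]
N-13 needs fewer.

N-13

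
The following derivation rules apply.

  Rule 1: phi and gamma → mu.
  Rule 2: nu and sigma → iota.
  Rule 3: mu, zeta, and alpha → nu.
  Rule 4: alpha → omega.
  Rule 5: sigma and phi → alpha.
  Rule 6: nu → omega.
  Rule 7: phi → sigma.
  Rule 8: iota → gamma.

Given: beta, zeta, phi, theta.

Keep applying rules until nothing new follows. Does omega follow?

Yes

From phi, Rule 7 gives sigma.
From sigma and phi, Rule 5 gives alpha.
alpha holds, so omega follows (Rule 4).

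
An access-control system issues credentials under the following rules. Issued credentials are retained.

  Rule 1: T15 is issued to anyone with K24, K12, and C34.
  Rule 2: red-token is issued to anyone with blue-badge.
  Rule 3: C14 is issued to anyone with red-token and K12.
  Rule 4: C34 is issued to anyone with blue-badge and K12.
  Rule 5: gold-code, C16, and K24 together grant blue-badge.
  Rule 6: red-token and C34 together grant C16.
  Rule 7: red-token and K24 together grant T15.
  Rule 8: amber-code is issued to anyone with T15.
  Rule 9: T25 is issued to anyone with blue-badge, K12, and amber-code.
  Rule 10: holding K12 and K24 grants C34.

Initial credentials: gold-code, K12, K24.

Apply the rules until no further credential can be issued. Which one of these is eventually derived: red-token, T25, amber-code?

amber-code

Holding K12 and K24 grants C34 (Rule 10).
Holding K24, K12, and C34 grants T15 (Rule 1).
Holding T15 grants amber-code (Rule 8).
T25 would need blue-badge, K12, and amber-code (Rule 9), but blue-badge is never granted. red-token would need blue-badge (Rule 2), but blue-badge is never granted.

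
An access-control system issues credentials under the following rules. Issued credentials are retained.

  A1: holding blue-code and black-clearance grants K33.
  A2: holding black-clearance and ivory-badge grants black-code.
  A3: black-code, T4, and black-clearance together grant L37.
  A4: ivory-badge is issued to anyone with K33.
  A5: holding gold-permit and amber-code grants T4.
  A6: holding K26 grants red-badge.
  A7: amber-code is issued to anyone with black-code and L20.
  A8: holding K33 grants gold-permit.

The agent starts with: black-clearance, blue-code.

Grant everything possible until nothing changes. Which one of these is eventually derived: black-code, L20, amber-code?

Holding blue-code and black-clearance grants K33 (A1).
Holding K33 grants ivory-badge (A4).
Holding black-clearance and ivory-badge grants black-code (A2).
No rule produces L20, and it is not given. amber-code would need black-code and L20 (A7), but L20 is never granted.

black-code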